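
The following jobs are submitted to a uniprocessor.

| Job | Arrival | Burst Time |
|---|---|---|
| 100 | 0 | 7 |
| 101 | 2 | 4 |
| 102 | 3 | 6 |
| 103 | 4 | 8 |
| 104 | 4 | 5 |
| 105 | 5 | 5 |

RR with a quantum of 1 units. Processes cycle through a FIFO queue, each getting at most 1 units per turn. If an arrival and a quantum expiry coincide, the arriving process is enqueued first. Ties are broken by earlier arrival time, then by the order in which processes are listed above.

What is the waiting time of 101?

Schedule: | 100 0-2 | 101 2-3 | 100 3-4 | 102 4-5 | 101 5-6 | 103 6-7 | 104 7-8 | 100 8-9 | 105 9-10 | 102 10-11 | 101 11-12 | 103 12-13 | 104 13-14 | 100 14-15 | 105 15-16 | 102 16-17 | 101 17-18 | 103 18-19 | 104 19-20 | 100 20-21 | 105 21-22 | 102 22-23 | 103 23-24 | 104 24-25 | 100 25-26 | 105 26-27 | 102 27-28 | 103 28-29 | 104 29-30 | 105 30-31 | 102 31-32 | 103 32-35 |
Completion: 100=26  101=18  102=32  103=35  104=30  105=31
Turnaround (C−A): 100=26  101=16  102=29  103=31  104=26  105=26
Waiting(101) = turnaround − burst = 16 − 4 = 12

12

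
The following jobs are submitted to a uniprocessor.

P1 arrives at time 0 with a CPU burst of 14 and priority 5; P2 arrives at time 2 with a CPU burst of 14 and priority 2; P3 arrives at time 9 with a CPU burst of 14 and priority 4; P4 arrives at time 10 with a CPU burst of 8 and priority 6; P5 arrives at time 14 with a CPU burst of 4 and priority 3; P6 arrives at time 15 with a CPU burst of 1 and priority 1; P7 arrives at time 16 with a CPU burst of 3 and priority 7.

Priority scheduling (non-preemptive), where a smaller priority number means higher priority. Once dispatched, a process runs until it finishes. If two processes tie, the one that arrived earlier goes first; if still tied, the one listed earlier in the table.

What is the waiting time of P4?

Schedule: | P1 0-14 | P2 14-28 | P6 28-29 | P5 29-33 | P3 33-47 | P4 47-55 | P7 55-58 |
Completion: P1=14  P2=28  P3=47  P4=55  P5=33  P6=29  P7=58
Turnaround (C−A): P1=14  P2=26  P3=38  P4=45  P5=19  P6=14  P7=42
Waiting(P4) = turnaround − burst = 45 − 8 = 37

37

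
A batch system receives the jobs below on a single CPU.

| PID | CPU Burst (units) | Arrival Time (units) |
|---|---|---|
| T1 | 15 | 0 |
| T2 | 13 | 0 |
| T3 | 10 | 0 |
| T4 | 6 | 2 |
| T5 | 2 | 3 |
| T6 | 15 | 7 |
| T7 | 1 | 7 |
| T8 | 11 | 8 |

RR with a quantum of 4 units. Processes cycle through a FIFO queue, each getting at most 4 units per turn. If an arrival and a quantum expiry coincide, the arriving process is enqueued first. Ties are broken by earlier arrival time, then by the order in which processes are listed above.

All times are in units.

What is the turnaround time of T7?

20

Schedule: | T1 0-4 | T2 4-8 | T3 8-12 | T4 12-16 | T5 16-18 | T1 18-22 | T6 22-26 | T7 26-27 | T8 27-31 | T2 31-35 | T3 35-39 | T4 39-41 | T1 41-45 | T6 45-49 | T8 49-53 | T2 53-57 | T3 57-59 | T1 59-62 | T6 62-66 | T8 66-69 | T2 69-70 | T6 70-73 |
Completion: T1=62  T2=70  T3=59  T4=41  T5=18  T6=73  T7=27  T8=69
Turnaround (C−A): T1=62  T2=70  T3=59  T4=39  T5=15  T6=66  T7=20  T8=61
Turnaround(T7) = completion − arrival = 27 − 7 = 20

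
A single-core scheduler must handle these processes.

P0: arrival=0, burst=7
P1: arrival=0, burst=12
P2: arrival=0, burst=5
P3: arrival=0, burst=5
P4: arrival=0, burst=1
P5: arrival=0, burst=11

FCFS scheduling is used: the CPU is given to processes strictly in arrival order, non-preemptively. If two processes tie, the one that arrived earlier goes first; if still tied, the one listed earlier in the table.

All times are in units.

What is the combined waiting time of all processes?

Gantt: | P0 0-7 | P1 7-19 | P2 19-24 | P3 24-29 | P4 29-30 | P5 30-41 |
Completion: P0=7  P1=19  P2=24  P3=29  P4=30  P5=41
Waiting = turnaround − burst: P0=0, P1=7, P2=19, P3=24, P4=29, P5=30
Total waiting = 0 + 7 + 19 + 24 + 29 + 30 = 109

109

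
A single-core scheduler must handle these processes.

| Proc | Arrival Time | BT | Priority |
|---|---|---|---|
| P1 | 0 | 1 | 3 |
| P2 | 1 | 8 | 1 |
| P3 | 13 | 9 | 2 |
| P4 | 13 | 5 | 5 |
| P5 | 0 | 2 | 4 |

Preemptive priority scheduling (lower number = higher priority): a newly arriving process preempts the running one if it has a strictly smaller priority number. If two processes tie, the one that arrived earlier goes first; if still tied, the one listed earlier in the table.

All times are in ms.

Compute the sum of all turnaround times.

Gantt: | P1 0-1 | P2 1-9 | P5 9-11 | idle 11-13 | P3 13-22 | P4 22-27 |
Completion: P1=1  P2=9  P3=22  P4=27  P5=11
Turnaround (C−A): P1=1  P2=8  P3=9  P4=14  P5=11
Turnaround = completion − arrival: P1=1, P2=8, P3=9, P4=14, P5=11
Total turnaround = 1 + 8 + 9 + 14 + 11 = 43

43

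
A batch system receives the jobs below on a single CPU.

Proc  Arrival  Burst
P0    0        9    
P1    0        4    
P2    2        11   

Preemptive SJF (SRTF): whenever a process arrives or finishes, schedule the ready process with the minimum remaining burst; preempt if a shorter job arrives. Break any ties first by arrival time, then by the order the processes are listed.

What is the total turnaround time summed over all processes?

39

Gantt: | P1 0-4 | P0 4-13 | P2 13-24 |
Completion: P0=13  P1=4  P2=24
Turnaround (C−A): P0=13  P1=4  P2=22
Turnaround = completion − arrival: P0=13, P1=4, P2=22
Total turnaround = 13 + 4 + 22 = 39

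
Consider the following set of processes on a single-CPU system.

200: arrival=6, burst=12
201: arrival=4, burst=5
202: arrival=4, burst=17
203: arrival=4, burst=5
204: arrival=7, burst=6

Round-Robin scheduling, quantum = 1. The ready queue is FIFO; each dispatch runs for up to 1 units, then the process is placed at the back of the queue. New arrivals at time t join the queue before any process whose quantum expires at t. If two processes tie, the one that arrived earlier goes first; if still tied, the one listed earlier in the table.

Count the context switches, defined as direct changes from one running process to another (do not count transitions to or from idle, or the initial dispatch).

40

Timeline: | idle 0-4 | 201 4-5 | 202 5-6 | 203 6-7 | 201 7-8 | 200 8-9 | 202 9-10 | 204 10-11 | 203 11-12 | 201 12-13 | 200 13-14 | 202 14-15 | 204 15-16 | 203 16-17 | 201 17-18 | 200 18-19 | 202 19-20 | 204 20-21 | 203 21-22 | 201 22-23 | 200 23-24 | 202 24-25 | 204 25-26 | 203 26-27 | 200 27-28 | 202 28-29 | 204 29-30 | 200 30-31 | 202 31-32 | 204 32-33 | 200 33-34 | 202 34-35 | 200 35-36 | 202 36-37 | 200 37-38 | 202 38-39 | 200 39-40 | 202 40-41 | 200 41-42 | 202 42-43 | 200 43-44 | 202 44-49 |
Completion: 200=44  201=23  202=49  203=27  204=33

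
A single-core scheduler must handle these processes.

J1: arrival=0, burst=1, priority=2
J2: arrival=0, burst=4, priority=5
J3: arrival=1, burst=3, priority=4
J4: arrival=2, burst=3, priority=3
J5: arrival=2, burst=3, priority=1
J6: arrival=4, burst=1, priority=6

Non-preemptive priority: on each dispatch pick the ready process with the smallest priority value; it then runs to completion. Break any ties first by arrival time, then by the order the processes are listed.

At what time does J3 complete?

Schedule: | J1 0-1 | J3 1-4 | J5 4-7 | J4 7-10 | J2 10-14 | J6 14-15 |
Completion: J1=1  J2=14  J3=4  J4=10  J5=7  J6=15

4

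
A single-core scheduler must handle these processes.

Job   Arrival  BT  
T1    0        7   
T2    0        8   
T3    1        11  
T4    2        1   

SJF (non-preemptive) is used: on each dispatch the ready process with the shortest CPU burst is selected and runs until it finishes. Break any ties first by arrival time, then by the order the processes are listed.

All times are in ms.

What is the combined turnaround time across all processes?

Schedule: | T1 0-7 | T4 7-8 | T2 8-16 | T3 16-27 |
Completion: T1=7  T2=16  T3=27  T4=8
Turnaround = completion − arrival: T1=7, T2=16, T3=26, T4=6
Total turnaround = 7 + 16 + 26 + 6 = 55

55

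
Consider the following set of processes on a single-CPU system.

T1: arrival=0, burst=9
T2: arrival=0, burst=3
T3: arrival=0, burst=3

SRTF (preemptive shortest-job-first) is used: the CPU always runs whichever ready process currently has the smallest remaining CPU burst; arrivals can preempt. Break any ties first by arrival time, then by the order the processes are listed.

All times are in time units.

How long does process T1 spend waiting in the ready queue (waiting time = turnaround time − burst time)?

Timeline: | T2 0-3 | T3 3-6 | T1 6-15 |
Completion: T1=15  T2=3  T3=6
Waiting(T1) = turnaround − burst = 15 − 9 = 6

6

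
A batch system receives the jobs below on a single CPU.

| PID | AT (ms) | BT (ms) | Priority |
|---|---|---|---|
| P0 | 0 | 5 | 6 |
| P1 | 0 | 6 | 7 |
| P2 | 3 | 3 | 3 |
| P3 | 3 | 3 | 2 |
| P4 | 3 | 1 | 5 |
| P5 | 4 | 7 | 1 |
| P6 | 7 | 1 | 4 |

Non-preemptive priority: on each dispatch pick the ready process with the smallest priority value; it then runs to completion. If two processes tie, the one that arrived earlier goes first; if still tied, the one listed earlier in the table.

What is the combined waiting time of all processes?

Gantt: | P0 0-5 | P5 5-12 | P3 12-15 | P2 15-18 | P6 18-19 | P4 19-20 | P1 20-26 |
Completion: P0=5  P1=26  P2=18  P3=15  P4=20  P5=12  P6=19
Waiting = turnaround − burst: P0=0, P1=20, P2=12, P3=9, P4=16, P5=1, P6=11
Total waiting = 0 + 20 + 12 + 9 + 16 + 1 + 11 = 69

69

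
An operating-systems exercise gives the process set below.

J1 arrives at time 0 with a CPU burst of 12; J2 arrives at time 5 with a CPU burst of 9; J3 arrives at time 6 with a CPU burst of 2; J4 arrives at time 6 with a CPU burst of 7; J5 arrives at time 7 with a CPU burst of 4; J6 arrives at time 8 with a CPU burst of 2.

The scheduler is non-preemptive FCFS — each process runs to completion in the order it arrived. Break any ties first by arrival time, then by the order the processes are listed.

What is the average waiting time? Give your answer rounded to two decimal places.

Gantt: | J1 0-12 | J2 12-21 | J3 21-23 | J4 23-30 | J5 30-34 | J6 34-36 |
Completion: J1=12  J2=21  J3=23  J4=30  J5=34  J6=36
Turnaround (C−A): J1=12  J2=16  J3=17  J4=24  J5=27  J6=28
Waiting times: J1=0, J2=7, J3=15, J4=17, J5=23, J6=26
Average waiting = (0+7+15+17+23+26) / 6 = 88/6 = 14.67

14.67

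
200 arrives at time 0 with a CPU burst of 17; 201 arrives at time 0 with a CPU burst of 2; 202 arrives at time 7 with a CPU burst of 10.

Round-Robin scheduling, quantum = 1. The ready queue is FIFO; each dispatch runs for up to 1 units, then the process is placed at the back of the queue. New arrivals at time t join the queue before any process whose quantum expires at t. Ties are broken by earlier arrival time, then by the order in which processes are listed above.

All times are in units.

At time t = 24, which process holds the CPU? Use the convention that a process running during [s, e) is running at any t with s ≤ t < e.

Schedule: | 200 0-1 | 201 1-2 | 200 2-3 | 201 3-4 | 200 4-7 | 202 7-8 | 200 8-9 | 202 9-10 | 200 10-11 | 202 11-12 | 200 12-13 | 202 13-14 | 200 14-15 | 202 15-16 | 200 16-17 | 202 17-18 | 200 18-19 | 202 19-20 | 200 20-21 | 202 21-22 | 200 22-23 | 202 23-24 | 200 24-25 | 202 25-26 | 200 26-29 |
Completion: 200=29  201=4  202=26
Turnaround (C−A): 200=29  201=4  202=19

200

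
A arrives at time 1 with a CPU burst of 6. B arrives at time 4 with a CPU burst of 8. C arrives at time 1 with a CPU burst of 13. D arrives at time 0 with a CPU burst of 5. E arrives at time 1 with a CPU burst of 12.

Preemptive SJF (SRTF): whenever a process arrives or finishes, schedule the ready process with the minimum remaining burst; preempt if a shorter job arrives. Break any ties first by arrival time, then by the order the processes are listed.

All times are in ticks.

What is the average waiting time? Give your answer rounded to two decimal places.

Timeline: | D 0-5 | A 5-11 | B 11-19 | E 19-31 | C 31-44 |
Completion: A=11  B=19  C=44  D=5  E=31
Turnaround (C−A): A=10  B=15  C=43  D=5  E=30
Waiting times: A=4, B=7, C=30, D=0, E=18
Average waiting = (4+7+30+0+18) / 5 = 59/5 = 11.80

11.80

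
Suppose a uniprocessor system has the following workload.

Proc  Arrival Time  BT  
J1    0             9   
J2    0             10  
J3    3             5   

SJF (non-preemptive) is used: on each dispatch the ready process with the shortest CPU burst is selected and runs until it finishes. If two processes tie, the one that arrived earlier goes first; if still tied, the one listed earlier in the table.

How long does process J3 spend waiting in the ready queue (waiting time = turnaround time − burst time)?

Timeline: | J1 0-9 | J3 9-14 | J2 14-24 |
Completion: J1=9  J2=24  J3=14
Turnaround (C−A): J1=9  J2=24  J3=11
Waiting(J3) = turnaround − burst = 11 − 5 = 6

6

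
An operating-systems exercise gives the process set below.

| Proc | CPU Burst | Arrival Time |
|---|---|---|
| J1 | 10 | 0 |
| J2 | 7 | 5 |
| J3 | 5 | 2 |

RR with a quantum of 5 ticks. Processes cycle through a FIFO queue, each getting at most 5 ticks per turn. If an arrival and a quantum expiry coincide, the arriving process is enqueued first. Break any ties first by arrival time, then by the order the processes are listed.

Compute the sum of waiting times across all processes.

23

Schedule: | J1 0-5 | J3 5-10 | J2 10-15 | J1 15-20 | J2 20-22 |
Completion: J1=20  J2=22  J3=10
Waiting = turnaround − burst: J1=10, J2=10, J3=3
Total waiting = 10 + 10 + 3 = 23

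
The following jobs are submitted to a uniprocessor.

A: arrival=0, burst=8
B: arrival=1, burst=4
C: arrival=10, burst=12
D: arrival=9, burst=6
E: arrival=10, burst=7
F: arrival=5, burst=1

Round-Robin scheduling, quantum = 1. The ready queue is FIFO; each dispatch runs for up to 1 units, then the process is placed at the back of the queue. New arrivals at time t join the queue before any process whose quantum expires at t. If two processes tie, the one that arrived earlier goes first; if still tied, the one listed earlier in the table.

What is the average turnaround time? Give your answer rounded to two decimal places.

Gantt: | A 0-1 | B 1-2 | A 2-3 | B 3-4 | A 4-5 | B 5-6 | F 6-7 | A 7-8 | B 8-9 | A 9-10 | D 10-11 | C 11-12 | E 12-13 | A 13-14 | D 14-15 | C 15-16 | E 16-17 | A 17-18 | D 18-19 | C 19-20 | E 20-21 | A 21-22 | D 22-23 | C 23-24 | E 24-25 | D 25-26 | C 26-27 | E 27-28 | D 28-29 | C 29-30 | E 30-31 | C 31-32 | E 32-33 | C 33-38 |
Completion: A=22  B=9  C=38  D=29  E=33  F=7
Turnaround (C−A): A=22  B=8  C=28  D=20  E=23  F=2
Turnaround times: A=22, B=8, C=28, D=20, E=23, F=2
Average turnaround = (22+8+28+20+23+2) / 6 = 103/6 = 17.17

17.17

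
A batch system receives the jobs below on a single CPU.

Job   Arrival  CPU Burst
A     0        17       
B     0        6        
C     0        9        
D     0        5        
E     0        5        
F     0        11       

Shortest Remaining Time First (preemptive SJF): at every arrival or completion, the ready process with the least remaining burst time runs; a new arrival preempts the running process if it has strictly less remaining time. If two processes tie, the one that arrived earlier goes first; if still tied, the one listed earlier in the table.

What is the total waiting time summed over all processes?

Schedule: | D 0-5 | E 5-10 | B 10-16 | C 16-25 | F 25-36 | A 36-53 |
Completion: A=53  B=16  C=25  D=5  E=10  F=36
Turnaround (C−A): A=53  B=16  C=25  D=5  E=10  F=36
Waiting = turnaround − burst: A=36, B=10, C=16, D=0, E=5, F=25
Total waiting = 36 + 10 + 16 + 0 + 5 + 25 = 92

92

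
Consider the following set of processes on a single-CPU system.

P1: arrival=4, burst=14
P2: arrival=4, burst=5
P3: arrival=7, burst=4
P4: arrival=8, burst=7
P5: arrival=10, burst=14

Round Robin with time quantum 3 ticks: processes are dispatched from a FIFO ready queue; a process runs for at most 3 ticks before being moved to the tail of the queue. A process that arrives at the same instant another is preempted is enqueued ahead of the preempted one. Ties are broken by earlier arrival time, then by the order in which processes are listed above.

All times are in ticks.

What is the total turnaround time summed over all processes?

Schedule: | idle 0-4 | P1 4-7 | P2 7-10 | P3 10-13 | P1 13-16 | P4 16-19 | P5 19-22 | P2 22-24 | P3 24-25 | P1 25-28 | P4 28-31 | P5 31-34 | P1 34-37 | P4 37-38 | P5 38-41 | P1 41-43 | P5 43-48 |
Completion: P1=43  P2=24  P3=25  P4=38  P5=48
Turnaround (C−A): P1=39  P2=20  P3=18  P4=30  P5=38
Turnaround = completion − arrival: P1=39, P2=20, P3=18, P4=30, P5=38
Total turnaround = 39 + 20 + 18 + 30 + 38 = 145

145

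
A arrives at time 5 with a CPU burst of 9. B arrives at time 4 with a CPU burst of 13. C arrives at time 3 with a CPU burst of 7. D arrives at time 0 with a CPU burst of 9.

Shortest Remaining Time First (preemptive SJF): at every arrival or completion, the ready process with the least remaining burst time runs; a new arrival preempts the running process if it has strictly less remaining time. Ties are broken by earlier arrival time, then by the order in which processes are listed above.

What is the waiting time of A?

Schedule: | D 0-9 | C 9-16 | A 16-25 | B 25-38 |
Completion: A=25  B=38  C=16  D=9
Turnaround (C−A): A=20  B=34  C=13  D=9
Waiting(A) = turnaround − burst = 20 − 9 = 11

11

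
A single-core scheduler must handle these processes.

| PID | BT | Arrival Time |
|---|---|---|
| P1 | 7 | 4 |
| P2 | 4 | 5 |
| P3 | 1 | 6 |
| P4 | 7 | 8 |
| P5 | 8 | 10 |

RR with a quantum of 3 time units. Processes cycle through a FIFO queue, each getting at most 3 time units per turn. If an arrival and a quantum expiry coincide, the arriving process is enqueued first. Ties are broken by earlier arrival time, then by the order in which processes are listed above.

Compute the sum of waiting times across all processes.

54

Timeline: | idle 0-4 | P1 4-7 | P2 7-10 | P3 10-11 | P1 11-14 | P4 14-17 | P5 17-20 | P2 20-21 | P1 21-22 | P4 22-25 | P5 25-28 | P4 28-29 | P5 29-31 |
Completion: P1=22  P2=21  P3=11  P4=29  P5=31
Waiting = turnaround − burst: P1=11, P2=12, P3=4, P4=14, P5=13
Total waiting = 11 + 12 + 4 + 14 + 13 = 54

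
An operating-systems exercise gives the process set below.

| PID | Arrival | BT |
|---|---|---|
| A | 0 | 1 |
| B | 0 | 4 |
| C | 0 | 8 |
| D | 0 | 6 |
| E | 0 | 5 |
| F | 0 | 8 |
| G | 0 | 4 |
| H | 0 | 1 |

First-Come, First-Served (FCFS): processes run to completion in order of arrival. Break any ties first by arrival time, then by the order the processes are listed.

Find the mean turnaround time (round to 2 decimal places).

20.88

Timeline: | A 0-1 | B 1-5 | C 5-13 | D 13-19 | E 19-24 | F 24-32 | G 32-36 | H 36-37 |
Completion: A=1  B=5  C=13  D=19  E=24  F=32  G=36  H=37
Turnaround (C−A): A=1  B=5  C=13  D=19  E=24  F=32  G=36  H=37
Turnaround times: A=1, B=5, C=13, D=19, E=24, F=32, G=36, H=37
Average turnaround = (1+5+13+19+24+32+36+37) / 8 = 167/8 = 20.88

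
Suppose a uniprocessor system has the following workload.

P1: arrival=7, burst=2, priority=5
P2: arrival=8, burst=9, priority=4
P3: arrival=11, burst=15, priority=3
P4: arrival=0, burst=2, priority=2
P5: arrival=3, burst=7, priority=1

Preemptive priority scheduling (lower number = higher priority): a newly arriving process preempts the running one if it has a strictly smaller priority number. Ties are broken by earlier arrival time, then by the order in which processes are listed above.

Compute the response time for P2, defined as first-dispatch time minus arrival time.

2

Timeline: | P4 0-2 | idle 2-3 | P5 3-10 | P2 10-11 | P3 11-26 | P2 26-34 | P1 34-36 |
Completion: P1=36  P2=34  P3=26  P4=2  P5=10
Response(P2) = first start − arrival = 10 − 8 = 2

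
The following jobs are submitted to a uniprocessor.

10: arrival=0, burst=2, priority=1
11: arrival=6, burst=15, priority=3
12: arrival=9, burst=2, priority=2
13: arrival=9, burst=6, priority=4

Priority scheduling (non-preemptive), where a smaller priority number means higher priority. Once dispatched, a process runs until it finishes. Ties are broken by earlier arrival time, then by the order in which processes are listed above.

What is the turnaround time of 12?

14

Gantt: | 10 0-2 | idle 2-6 | 11 6-21 | 12 21-23 | 13 23-29 |
Completion: 10=2  11=21  12=23  13=29
Turnaround (C−A): 10=2  11=15  12=14  13=20
Turnaround(12) = completion − arrival = 23 − 9 = 14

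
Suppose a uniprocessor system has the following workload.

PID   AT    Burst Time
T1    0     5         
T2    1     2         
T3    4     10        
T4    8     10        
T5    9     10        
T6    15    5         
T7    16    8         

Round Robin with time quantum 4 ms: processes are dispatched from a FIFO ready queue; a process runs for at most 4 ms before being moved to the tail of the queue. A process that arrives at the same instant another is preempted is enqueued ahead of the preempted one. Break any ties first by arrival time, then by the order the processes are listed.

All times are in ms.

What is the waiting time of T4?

Timeline: | T1 0-4 | T2 4-6 | T3 6-10 | T1 10-11 | T4 11-15 | T5 15-19 | T3 19-23 | T6 23-27 | T4 27-31 | T7 31-35 | T5 35-39 | T3 39-41 | T6 41-42 | T4 42-44 | T7 44-48 | T5 48-50 |
Completion: T1=11  T2=6  T3=41  T4=44  T5=50  T6=42  T7=48
Turnaround (C−A): T1=11  T2=5  T3=37  T4=36  T5=41  T6=27  T7=32
Waiting(T4) = turnaround − burst = 36 − 10 = 26

26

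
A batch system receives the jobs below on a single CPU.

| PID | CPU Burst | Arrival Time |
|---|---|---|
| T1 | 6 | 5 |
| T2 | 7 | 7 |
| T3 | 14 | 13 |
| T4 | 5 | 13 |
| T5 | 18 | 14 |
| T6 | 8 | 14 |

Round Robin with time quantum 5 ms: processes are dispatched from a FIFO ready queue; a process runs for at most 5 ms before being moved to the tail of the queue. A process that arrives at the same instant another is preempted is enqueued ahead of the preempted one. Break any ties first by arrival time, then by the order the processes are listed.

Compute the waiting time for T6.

29

Schedule: | idle 0-5 | T1 5-10 | T2 10-15 | T1 15-16 | T3 16-21 | T4 21-26 | T5 26-31 | T6 31-36 | T2 36-38 | T3 38-43 | T5 43-48 | T6 48-51 | T3 51-55 | T5 55-63 |
Completion: T1=16  T2=38  T3=55  T4=26  T5=63  T6=51
Turnaround (C−A): T1=11  T2=31  T3=42  T4=13  T5=49  T6=37
Waiting(T6) = turnaround − burst = 37 − 8 = 29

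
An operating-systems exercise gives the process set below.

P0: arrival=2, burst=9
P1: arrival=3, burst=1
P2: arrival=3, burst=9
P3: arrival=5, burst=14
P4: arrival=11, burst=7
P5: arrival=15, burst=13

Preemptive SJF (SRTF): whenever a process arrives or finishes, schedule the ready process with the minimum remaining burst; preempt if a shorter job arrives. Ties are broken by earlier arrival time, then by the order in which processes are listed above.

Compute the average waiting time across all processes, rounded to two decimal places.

Timeline: | idle 0-2 | P0 2-3 | P1 3-4 | P0 4-12 | P4 12-19 | P2 19-28 | P5 28-41 | P3 41-55 |
Completion: P0=12  P1=4  P2=28  P3=55  P4=19  P5=41
Waiting times: P0=1, P1=0, P2=16, P3=36, P4=1, P5=13
Average waiting = (1+0+16+36+1+13) / 6 = 67/6 = 11.17

11.17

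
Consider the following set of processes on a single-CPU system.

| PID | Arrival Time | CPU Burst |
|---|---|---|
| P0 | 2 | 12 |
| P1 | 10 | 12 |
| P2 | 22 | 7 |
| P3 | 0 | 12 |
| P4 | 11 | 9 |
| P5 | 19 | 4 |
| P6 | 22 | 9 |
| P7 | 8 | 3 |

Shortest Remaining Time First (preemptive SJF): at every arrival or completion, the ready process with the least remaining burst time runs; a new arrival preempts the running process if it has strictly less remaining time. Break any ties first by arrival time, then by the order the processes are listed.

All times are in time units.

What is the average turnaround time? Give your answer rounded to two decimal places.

Gantt: | P3 0-8 | P7 8-11 | P3 11-15 | P4 15-19 | P5 19-23 | P4 23-28 | P2 28-35 | P6 35-44 | P0 44-56 | P1 56-68 |
Completion: P0=56  P1=68  P2=35  P3=15  P4=28  P5=23  P6=44  P7=11
Turnaround (C−A): P0=54  P1=58  P2=13  P3=15  P4=17  P5=4  P6=22  P7=3
Turnaround times: P0=54, P1=58, P2=13, P3=15, P4=17, P5=4, P6=22, P7=3
Average turnaround = (54+58+13+15+17+4+22+3) / 8 = 186/8 = 23.25

23.25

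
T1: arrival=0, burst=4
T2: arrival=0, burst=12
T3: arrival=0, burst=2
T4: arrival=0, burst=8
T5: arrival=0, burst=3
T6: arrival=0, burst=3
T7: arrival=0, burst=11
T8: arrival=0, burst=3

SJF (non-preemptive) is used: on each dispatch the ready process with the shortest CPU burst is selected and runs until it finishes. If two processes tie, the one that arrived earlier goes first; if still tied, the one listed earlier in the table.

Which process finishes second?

Schedule: | T3 0-2 | T5 2-5 | T6 5-8 | T8 8-11 | T1 11-15 | T4 15-23 | T7 23-34 | T2 34-46 |
Completion: T1=15  T2=46  T3=2  T4=23  T5=5  T6=8  T7=34  T8=11
Finish order: T3 → T5 → T6 → T8 → T1 → T4 → T7 → T2

T5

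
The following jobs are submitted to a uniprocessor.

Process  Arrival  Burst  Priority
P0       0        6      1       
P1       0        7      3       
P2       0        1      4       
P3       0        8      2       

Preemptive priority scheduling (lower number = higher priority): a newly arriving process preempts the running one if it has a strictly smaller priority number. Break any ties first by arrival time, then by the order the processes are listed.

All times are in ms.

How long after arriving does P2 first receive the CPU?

Gantt: | P0 0-6 | P3 6-14 | P1 14-21 | P2 21-22 |
Completion: P0=6  P1=21  P2=22  P3=14
Response(P2) = first start − arrival = 21 − 0 = 21

21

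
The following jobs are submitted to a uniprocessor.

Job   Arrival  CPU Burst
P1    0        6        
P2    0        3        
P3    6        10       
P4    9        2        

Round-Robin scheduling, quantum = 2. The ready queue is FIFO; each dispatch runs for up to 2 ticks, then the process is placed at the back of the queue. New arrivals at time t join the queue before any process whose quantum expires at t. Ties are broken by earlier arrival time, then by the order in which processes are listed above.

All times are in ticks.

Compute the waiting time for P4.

Schedule: | P1 0-2 | P2 2-4 | P1 4-6 | P2 6-7 | P3 7-9 | P1 9-11 | P4 11-13 | P3 13-21 |
Completion: P1=11  P2=7  P3=21  P4=13
Turnaround (C−A): P1=11  P2=7  P3=15  P4=4
Waiting(P4) = turnaround − burst = 4 − 2 = 2

2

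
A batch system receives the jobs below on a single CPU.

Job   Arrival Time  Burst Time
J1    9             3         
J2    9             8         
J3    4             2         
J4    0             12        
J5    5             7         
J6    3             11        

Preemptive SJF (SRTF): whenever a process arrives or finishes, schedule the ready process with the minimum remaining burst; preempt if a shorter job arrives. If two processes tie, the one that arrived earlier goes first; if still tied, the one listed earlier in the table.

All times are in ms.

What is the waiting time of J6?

29

Schedule: | J4 0-4 | J3 4-6 | J5 6-9 | J1 9-12 | J5 12-16 | J4 16-24 | J2 24-32 | J6 32-43 |
Completion: J1=12  J2=32  J3=6  J4=24  J5=16  J6=43
Waiting(J6) = turnaround − burst = 40 − 11 = 29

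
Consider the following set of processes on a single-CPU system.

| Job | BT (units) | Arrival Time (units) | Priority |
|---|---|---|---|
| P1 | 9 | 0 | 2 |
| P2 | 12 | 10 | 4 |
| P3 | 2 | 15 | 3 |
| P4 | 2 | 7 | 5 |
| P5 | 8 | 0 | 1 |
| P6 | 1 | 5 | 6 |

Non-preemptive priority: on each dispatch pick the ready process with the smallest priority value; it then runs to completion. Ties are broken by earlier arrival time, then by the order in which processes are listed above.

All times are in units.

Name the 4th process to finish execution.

Gantt: | P5 0-8 | P1 8-17 | P3 17-19 | P2 19-31 | P4 31-33 | P6 33-34 |
Completion: P1=17  P2=31  P3=19  P4=33  P5=8  P6=34
Finish order: P5 → P1 → P3 → P2 → P4 → P6

P2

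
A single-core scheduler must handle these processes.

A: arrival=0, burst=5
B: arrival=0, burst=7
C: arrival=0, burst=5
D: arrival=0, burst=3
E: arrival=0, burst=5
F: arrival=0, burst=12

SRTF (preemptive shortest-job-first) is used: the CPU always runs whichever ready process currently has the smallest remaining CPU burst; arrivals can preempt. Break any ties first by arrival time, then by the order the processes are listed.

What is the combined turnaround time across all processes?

104

Gantt: | D 0-3 | A 3-8 | C 8-13 | E 13-18 | B 18-25 | F 25-37 |
Completion: A=8  B=25  C=13  D=3  E=18  F=37
Turnaround = completion − arrival: A=8, B=25, C=13, D=3, E=18, F=37
Total turnaround = 8 + 25 + 13 + 3 + 18 + 37 = 104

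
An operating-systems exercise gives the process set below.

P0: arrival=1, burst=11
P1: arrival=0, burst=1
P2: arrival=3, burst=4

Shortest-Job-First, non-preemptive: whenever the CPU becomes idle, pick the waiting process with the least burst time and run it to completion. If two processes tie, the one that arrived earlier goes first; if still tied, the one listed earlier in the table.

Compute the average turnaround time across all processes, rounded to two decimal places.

Schedule: | P1 0-1 | P0 1-12 | P2 12-16 |
Completion: P0=12  P1=1  P2=16
Turnaround (C−A): P0=11  P1=1  P2=13
Turnaround times: P0=11, P1=1, P2=13
Average turnaround = (11+1+13) / 3 = 25/3 = 8.33

8.33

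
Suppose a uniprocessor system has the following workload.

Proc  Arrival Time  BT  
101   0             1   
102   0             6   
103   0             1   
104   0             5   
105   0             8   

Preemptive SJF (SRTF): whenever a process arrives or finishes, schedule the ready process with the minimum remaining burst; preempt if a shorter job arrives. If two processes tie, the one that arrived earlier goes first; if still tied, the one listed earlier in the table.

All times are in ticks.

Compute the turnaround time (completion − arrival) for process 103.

2

Gantt: | 101 0-1 | 103 1-2 | 104 2-7 | 102 7-13 | 105 13-21 |
Completion: 101=1  102=13  103=2  104=7  105=21
Turnaround(103) = completion − arrival = 2 − 0 = 2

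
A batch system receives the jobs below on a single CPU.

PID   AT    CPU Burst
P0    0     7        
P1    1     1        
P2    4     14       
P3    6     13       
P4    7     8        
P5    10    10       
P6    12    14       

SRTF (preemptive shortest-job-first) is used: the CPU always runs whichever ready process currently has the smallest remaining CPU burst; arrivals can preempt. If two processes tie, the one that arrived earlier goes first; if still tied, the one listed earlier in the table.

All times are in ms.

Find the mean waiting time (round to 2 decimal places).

14.86

Gantt: | P0 0-1 | P1 1-2 | P0 2-8 | P4 8-16 | P5 16-26 | P3 26-39 | P2 39-53 | P6 53-67 |
Completion: P0=8  P1=2  P2=53  P3=39  P4=16  P5=26  P6=67
Turnaround (C−A): P0=8  P1=1  P2=49  P3=33  P4=9  P5=16  P6=55
Waiting times: P0=1, P1=0, P2=35, P3=20, P4=1, P5=6, P6=41
Average waiting = (1+0+35+20+1+6+41) / 7 = 104/7 = 14.86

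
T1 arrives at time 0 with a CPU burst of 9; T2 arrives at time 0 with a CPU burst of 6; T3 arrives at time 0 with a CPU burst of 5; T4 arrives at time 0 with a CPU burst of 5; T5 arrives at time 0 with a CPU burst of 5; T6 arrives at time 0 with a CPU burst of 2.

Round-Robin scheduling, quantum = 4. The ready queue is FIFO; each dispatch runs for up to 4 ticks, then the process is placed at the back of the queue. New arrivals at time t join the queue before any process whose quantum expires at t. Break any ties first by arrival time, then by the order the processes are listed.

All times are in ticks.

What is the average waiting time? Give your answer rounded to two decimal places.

23.33

Schedule: | T1 0-4 | T2 4-8 | T3 8-12 | T4 12-16 | T5 16-20 | T6 20-22 | T1 22-26 | T2 26-28 | T3 28-29 | T4 29-30 | T5 30-31 | T1 31-32 |
Completion: T1=32  T2=28  T3=29  T4=30  T5=31  T6=22
Waiting times: T1=23, T2=22, T3=24, T4=25, T5=26, T6=20
Average waiting = (23+22+24+25+26+20) / 6 = 140/6 = 23.33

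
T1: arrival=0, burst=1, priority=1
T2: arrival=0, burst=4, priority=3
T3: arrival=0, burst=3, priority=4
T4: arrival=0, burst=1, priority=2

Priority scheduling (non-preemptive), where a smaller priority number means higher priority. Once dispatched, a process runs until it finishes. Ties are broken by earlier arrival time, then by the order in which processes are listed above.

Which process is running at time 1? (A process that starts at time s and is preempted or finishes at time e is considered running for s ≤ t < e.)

Schedule: | T1 0-1 | T4 1-2 | T2 2-6 | T3 6-9 |
Completion: T1=1  T2=6  T3=9  T4=2
Turnaround (C−A): T1=1  T2=6  T3=9  T4=2

T4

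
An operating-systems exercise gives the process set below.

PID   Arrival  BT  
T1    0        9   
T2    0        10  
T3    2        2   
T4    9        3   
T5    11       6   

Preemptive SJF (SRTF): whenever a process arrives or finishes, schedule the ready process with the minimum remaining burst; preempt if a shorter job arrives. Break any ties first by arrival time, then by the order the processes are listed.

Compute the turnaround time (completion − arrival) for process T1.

11

Timeline: | T1 0-2 | T3 2-4 | T1 4-11 | T4 11-14 | T5 14-20 | T2 20-30 |
Completion: T1=11  T2=30  T3=4  T4=14  T5=20
Turnaround(T1) = completion − arrival = 11 − 0 = 11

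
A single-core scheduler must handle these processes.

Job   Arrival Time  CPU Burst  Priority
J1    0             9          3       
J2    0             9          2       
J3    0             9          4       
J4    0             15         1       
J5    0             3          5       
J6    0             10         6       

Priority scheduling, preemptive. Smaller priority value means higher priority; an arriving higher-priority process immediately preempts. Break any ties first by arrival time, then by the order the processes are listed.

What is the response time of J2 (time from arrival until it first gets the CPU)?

15

Gantt: | J4 0-15 | J2 15-24 | J1 24-33 | J3 33-42 | J5 42-45 | J6 45-55 |
Completion: J1=33  J2=24  J3=42  J4=15  J5=45  J6=55
Response(J2) = first start − arrival = 15 − 0 = 15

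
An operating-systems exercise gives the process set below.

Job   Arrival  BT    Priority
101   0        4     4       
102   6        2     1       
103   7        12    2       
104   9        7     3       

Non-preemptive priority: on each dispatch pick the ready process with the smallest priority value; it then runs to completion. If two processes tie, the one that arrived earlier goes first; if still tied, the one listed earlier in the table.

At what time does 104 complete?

Schedule: | 101 0-4 | idle 4-6 | 102 6-8 | 103 8-20 | 104 20-27 |
Completion: 101=4  102=8  103=20  104=27

27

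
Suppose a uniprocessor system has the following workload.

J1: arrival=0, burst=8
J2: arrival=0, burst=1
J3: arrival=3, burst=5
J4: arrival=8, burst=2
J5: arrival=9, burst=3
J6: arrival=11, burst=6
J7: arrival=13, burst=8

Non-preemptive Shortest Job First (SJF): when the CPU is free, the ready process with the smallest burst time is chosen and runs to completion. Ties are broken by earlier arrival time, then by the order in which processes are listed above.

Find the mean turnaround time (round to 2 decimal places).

Gantt: | J2 0-1 | J1 1-9 | J4 9-11 | J5 11-14 | J3 14-19 | J6 19-25 | J7 25-33 |
Completion: J1=9  J2=1  J3=19  J4=11  J5=14  J6=25  J7=33
Turnaround (C−A): J1=9  J2=1  J3=16  J4=3  J5=5  J6=14  J7=20
Turnaround times: J1=9, J2=1, J3=16, J4=3, J5=5, J6=14, J7=20
Average turnaround = (9+1+16+3+5+14+20) / 7 = 68/7 = 9.71

9.71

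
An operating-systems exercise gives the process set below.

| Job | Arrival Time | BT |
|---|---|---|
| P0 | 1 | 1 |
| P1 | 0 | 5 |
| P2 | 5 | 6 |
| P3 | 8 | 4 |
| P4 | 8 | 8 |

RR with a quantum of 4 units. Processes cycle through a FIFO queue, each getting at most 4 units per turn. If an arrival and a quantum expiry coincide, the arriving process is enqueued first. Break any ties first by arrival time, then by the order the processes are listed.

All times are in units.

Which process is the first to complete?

P0

Gantt: | P1 0-4 | P0 4-5 | P1 5-6 | P2 6-10 | P3 10-14 | P4 14-18 | P2 18-20 | P4 20-24 |
Completion: P0=5  P1=6  P2=20  P3=14  P4=24
Finish order: P0 → P1 → P3 → P2 → P4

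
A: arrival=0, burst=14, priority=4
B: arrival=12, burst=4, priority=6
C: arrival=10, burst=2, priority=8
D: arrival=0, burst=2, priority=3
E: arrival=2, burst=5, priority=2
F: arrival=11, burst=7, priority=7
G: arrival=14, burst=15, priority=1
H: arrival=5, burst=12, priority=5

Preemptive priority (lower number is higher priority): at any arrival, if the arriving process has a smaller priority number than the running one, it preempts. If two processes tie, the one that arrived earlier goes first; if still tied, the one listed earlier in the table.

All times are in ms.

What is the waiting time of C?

49

Timeline: | D 0-2 | E 2-7 | A 7-14 | G 14-29 | A 29-36 | H 36-48 | B 48-52 | F 52-59 | C 59-61 |
Completion: A=36  B=52  C=61  D=2  E=7  F=59  G=29  H=48
Turnaround (C−A): A=36  B=40  C=51  D=2  E=5  F=48  G=15  H=43
Waiting(C) = turnaround − burst = 51 − 2 = 49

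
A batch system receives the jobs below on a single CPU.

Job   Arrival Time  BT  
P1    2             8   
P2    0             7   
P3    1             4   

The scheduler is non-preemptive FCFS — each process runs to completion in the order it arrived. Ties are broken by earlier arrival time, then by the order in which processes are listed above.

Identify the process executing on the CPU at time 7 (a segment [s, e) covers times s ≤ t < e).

P3

Timeline: | P2 0-7 | P3 7-11 | P1 11-19 |
Completion: P1=19  P2=7  P3=11
Turnaround (C−A): P1=17  P2=7  P3=10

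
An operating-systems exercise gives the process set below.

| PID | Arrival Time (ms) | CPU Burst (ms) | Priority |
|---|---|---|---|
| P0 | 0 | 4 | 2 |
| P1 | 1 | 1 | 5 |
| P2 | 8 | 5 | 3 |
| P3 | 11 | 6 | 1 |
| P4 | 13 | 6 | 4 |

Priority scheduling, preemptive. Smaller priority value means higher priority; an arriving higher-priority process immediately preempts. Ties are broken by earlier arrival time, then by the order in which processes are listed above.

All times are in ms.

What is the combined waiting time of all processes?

Gantt: | P0 0-4 | P1 4-5 | idle 5-8 | P2 8-11 | P3 11-17 | P2 17-19 | P4 19-25 |
Completion: P0=4  P1=5  P2=19  P3=17  P4=25
Turnaround (C−A): P0=4  P1=4  P2=11  P3=6  P4=12
Waiting = turnaround − burst: P0=0, P1=3, P2=6, P3=0, P4=6
Total waiting = 0 + 3 + 6 + 0 + 6 = 15

15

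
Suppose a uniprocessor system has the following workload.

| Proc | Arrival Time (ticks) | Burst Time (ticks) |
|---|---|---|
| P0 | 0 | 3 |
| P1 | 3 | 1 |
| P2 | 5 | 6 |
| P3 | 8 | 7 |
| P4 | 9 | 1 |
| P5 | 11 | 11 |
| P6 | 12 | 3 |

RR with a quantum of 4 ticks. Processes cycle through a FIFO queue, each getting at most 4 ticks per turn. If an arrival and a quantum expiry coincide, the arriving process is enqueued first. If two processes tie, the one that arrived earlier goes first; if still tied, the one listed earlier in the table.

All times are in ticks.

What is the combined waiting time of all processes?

Schedule: | P0 0-3 | P1 3-4 | idle 4-5 | P2 5-9 | P3 9-13 | P4 13-14 | P2 14-16 | P5 16-20 | P6 20-23 | P3 23-26 | P5 26-33 |
Completion: P0=3  P1=4  P2=16  P3=26  P4=14  P5=33  P6=23
Turnaround (C−A): P0=3  P1=1  P2=11  P3=18  P4=5  P5=22  P6=11
Waiting = turnaround − burst: P0=0, P1=0, P2=5, P3=11, P4=4, P5=11, P6=8
Total waiting = 0 + 0 + 5 + 11 + 4 + 11 + 8 = 39

39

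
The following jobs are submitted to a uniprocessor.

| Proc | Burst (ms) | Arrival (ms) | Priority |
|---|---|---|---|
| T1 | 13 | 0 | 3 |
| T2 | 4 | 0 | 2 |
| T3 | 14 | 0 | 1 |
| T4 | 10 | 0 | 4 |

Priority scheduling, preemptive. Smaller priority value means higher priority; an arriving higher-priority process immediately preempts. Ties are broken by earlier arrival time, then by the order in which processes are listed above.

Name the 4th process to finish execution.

T4

Gantt: | T3 0-14 | T2 14-18 | T1 18-31 | T4 31-41 |
Completion: T1=31  T2=18  T3=14  T4=41
Turnaround (C−A): T1=31  T2=18  T3=14  T4=41
Finish order: T3 → T2 → T1 → T4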